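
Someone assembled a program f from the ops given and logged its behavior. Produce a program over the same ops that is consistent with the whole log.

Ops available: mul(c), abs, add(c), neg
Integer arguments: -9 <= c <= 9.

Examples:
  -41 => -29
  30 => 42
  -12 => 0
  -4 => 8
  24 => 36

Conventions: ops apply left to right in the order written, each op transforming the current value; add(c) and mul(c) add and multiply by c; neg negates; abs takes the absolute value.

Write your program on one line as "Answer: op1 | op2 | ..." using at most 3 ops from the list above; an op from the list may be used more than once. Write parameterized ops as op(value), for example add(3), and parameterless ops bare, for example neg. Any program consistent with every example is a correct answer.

add(2) | add(3) | add(7)

Check, running the answer program on each example:
  -41 -> -39 -> -36 -> -29
  30 -> 32 -> 35 -> 42
  -12 -> -10 -> -7 -> 0
  -4 -> -2 -> 1 -> 8
  24 -> 26 -> 29 -> 36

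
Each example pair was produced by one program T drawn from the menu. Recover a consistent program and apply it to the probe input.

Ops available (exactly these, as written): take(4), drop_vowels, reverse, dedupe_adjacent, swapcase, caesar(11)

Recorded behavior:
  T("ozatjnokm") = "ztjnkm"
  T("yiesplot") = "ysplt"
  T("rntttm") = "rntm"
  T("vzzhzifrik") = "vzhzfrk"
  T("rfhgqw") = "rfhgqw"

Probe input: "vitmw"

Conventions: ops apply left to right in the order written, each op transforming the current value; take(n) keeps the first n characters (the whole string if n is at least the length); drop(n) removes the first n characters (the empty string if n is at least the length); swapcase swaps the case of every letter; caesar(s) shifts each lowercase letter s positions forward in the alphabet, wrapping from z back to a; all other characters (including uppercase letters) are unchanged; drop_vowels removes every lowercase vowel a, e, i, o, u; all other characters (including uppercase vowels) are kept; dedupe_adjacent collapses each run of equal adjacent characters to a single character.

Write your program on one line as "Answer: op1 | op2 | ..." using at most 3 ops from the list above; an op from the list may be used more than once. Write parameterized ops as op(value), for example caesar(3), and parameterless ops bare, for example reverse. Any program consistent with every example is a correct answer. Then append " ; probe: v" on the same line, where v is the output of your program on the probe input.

dedupe_adjacent | drop_vowels ; probe: "vtmw"

Check, running the answer program on each example:
  "ozatjnokm" -> "ozatjnokm" -> "ztjnkm"
  "yiesplot" -> "yiesplot" -> "ysplt"
  "rntttm" -> "rntm" -> "rntm"
  "vzzhzifrik" -> "vzhzifrik" -> "vzhzfrk"
  "rfhgqw" -> "rfhgqw" -> "rfhgqw"
  probe: "vitmw" -> "vitmw" -> "vtmw"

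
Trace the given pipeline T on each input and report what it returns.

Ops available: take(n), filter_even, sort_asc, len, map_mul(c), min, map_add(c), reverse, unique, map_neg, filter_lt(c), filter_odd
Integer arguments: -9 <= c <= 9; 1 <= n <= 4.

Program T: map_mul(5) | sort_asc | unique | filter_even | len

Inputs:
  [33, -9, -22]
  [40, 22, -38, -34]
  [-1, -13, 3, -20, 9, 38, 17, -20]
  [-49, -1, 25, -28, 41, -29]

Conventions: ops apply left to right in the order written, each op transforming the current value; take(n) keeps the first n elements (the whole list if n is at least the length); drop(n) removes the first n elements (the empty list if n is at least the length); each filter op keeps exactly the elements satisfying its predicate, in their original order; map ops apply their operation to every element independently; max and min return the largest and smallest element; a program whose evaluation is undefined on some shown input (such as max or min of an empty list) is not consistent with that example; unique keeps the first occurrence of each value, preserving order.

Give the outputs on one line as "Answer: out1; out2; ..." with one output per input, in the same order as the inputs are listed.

1; 4; 2; 1

Execution, op by op:
  [33, -9, -22] -> [165, -45, -110] -> [-110, -45, 165] -> [-110, -45, 165] -> [-110] -> 1
  [40, 22, -38, -34] -> [200, 110, -190, -170] -> [-190, -170, 110, 200] -> [-190, -170, 110, 200] -> [-190, -170, 110, 200] -> 4
  [-1, -13, 3, -20, 9, 38, 17, -20] -> [-5, -65, 15, -100, 45, 190, 85, -100] -> [-100, -100, -65, -5, 15, 45, 85, 190] -> [-100, -65, -5, 15, 45, 85, 190] -> [-100, 190] -> 2
  [-49, -1, 25, -28, 41, -29] -> [-245, -5, 125, -140, 205, -145] -> [-245, -145, -140, -5, 125, 205] -> [-245, -145, -140, -5, 125, 205] -> [-140] -> 1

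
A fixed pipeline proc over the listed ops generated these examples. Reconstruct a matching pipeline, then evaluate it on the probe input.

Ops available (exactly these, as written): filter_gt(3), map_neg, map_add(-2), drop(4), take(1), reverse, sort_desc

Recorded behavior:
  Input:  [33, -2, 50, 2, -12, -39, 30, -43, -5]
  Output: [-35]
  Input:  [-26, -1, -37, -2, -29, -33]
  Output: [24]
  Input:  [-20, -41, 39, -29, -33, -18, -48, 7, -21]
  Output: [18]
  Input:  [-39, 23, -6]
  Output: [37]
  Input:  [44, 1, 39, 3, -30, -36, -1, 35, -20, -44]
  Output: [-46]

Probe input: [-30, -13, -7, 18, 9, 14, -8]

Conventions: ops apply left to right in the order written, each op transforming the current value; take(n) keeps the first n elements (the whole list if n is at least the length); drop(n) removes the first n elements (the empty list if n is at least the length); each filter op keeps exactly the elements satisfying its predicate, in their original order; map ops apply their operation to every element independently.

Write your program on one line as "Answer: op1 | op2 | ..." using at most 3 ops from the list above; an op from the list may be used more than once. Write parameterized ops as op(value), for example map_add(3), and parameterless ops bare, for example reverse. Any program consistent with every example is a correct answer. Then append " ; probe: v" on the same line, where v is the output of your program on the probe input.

map_neg | map_add(-2) | take(1) ; probe: [28]

Check, running the answer program on each example:
  [33, -2, 50, 2, -12, -39, 30, -43, -5] -> [-33, 2, -50, -2, 12, 39, -30, 43, 5] -> [-35, 0, -52, -4, 10, 37, -32, 41, 3] -> [-35]
  [-26, -1, -37, -2, -29, -33] -> [26, 1, 37, 2, 29, 33] -> [24, -1, 35, 0, 27, 31] -> [24]
  [-20, -41, 39, -29, -33, -18, -48, 7, -21] -> [20, 41, -39, 29, 33, 18, 48, -7, 21] -> [18, 39, -41, 27, 31, 16, 46, -9, 19] -> [18]
  [-39, 23, -6] -> [39, -23, 6] -> [37, -25, 4] -> [37]
  [44, 1, 39, 3, -30, -36, -1, 35, -20, -44] -> [-44, -1, -39, -3, 30, 36, 1, -35, 20, 44] -> [-46, -3, -41, -5, 28, 34, -1, -37, 18, 42] -> [-46]
  probe: [-30, -13, -7, 18, 9, 14, -8] -> [30, 13, 7, -18, -9, -14, 8] -> [28, 11, 5, -20, -11, -16, 6] -> [28]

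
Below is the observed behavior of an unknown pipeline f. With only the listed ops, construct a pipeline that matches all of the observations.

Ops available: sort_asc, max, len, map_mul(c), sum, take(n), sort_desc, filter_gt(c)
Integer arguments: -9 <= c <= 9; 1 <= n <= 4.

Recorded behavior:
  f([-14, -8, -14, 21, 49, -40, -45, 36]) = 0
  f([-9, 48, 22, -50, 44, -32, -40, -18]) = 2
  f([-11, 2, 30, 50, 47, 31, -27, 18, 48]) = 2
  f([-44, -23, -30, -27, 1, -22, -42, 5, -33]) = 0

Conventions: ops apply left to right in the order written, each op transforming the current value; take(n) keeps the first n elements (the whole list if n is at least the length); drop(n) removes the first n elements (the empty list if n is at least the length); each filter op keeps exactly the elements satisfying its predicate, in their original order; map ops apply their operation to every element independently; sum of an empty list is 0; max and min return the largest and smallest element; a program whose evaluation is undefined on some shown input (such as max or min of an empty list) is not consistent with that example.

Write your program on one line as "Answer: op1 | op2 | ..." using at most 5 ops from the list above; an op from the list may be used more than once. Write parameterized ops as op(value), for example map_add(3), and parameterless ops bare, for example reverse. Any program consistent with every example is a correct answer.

take(3) | filter_gt(-4) | map_mul(-7) | len

Check, running the answer program on each example:
  [-14, -8, -14, 21, 49, -40, -45, 36] -> [-14, -8, -14] -> [] -> [] -> 0
  [-9, 48, 22, -50, 44, -32, -40, -18] -> [-9, 48, 22] -> [48, 22] -> [-336, -154] -> 2
  [-11, 2, 30, 50, 47, 31, -27, 18, 48] -> [-11, 2, 30] -> [2, 30] -> [-14, -210] -> 2
  [-44, -23, -30, -27, 1, -22, -42, 5, -33] -> [-44, -23, -30] -> [] -> [] -> 0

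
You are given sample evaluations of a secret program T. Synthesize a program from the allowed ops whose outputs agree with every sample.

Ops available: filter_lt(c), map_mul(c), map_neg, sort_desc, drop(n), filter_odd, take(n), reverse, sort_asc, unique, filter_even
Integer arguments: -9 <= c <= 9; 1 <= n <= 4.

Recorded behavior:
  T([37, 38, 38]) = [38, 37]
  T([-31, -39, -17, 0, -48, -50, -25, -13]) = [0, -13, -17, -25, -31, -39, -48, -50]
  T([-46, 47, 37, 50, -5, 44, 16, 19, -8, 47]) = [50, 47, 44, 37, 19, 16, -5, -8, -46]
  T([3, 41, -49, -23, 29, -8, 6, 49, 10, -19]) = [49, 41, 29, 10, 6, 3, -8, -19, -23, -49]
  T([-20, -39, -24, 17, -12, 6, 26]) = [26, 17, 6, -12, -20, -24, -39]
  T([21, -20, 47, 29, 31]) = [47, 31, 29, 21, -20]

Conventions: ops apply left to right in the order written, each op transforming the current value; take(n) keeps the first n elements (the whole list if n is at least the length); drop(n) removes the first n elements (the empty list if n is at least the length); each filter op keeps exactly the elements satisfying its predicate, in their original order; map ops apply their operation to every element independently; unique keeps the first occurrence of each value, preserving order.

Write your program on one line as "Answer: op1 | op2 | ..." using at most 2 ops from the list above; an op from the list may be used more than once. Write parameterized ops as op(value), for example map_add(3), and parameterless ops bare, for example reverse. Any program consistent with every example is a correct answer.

unique | sort_desc

Check, running the answer program on each example:
  [37, 38, 38] -> [37, 38] -> [38, 37]
  [-31, -39, -17, 0, -48, -50, -25, -13] -> [-31, -39, -17, 0, -48, -50, -25, -13] -> [0, -13, -17, -25, -31, -39, -48, -50]
  [-46, 47, 37, 50, -5, 44, 16, 19, -8, 47] -> [-46, 47, 37, 50, -5, 44, 16, 19, -8] -> [50, 47, 44, 37, 19, 16, -5, -8, -46]
  [3, 41, -49, -23, 29, -8, 6, 49, 10, -19] -> [3, 41, -49, -23, 29, -8, 6, 49, 10, -19] -> [49, 41, 29, 10, 6, 3, -8, -19, -23, -49]
  [-20, -39, -24, 17, -12, 6, 26] -> [-20, -39, -24, 17, -12, 6, 26] -> [26, 17, 6, -12, -20, -24, -39]
  [21, -20, 47, 29, 31] -> [21, -20, 47, 29, 31] -> [47, 31, 29, 21, -20]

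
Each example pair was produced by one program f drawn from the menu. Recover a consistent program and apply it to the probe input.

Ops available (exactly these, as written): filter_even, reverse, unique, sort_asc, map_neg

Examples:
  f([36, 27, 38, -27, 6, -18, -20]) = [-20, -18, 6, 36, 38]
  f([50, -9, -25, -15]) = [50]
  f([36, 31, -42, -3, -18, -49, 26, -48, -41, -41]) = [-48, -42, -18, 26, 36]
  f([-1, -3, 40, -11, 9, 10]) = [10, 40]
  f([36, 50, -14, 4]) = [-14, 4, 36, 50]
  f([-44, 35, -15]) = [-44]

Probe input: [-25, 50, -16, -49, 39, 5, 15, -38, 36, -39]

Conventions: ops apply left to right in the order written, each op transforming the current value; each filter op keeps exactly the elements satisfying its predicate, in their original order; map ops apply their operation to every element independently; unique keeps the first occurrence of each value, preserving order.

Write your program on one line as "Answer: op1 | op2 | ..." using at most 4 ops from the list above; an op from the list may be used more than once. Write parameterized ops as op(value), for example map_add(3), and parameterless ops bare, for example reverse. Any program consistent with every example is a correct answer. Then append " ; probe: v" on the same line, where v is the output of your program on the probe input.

reverse | sort_asc | filter_even ; probe: [-38, -16, 36, 50]

Check, running the answer program on each example:
  [36, 27, 38, -27, 6, -18, -20] -> [-20, -18, 6, -27, 38, 27, 36] -> [-27, -20, -18, 6, 27, 36, 38] -> [-20, -18, 6, 36, 38]
  [50, -9, -25, -15] -> [-15, -25, -9, 50] -> [-25, -15, -9, 50] -> [50]
  [36, 31, -42, -3, -18, -49, 26, -48, -41, -41] -> [-41, -41, -48, 26, -49, -18, -3, -42, 31, 36] -> [-49, -48, -42, -41, -41, -18, -3, 26, 31, 36] -> [-48, -42, -18, 26, 36]
  [-1, -3, 40, -11, 9, 10] -> [10, 9, -11, 40, -3, -1] -> [-11, -3, -1, 9, 10, 40] -> [10, 40]
  [36, 50, -14, 4] -> [4, -14, 50, 36] -> [-14, 4, 36, 50] -> [-14, 4, 36, 50]
  [-44, 35, -15] -> [-15, 35, -44] -> [-44, -15, 35] -> [-44]
  probe: [-25, 50, -16, -49, 39, 5, 15, -38, 36, -39] -> [-39, 36, -38, 15, 5, 39, -49, -16, 50, -25] -> [-49, -39, -38, -25, -16, 5, 15, 36, 39, 50] -> [-38, -16, 36, 50]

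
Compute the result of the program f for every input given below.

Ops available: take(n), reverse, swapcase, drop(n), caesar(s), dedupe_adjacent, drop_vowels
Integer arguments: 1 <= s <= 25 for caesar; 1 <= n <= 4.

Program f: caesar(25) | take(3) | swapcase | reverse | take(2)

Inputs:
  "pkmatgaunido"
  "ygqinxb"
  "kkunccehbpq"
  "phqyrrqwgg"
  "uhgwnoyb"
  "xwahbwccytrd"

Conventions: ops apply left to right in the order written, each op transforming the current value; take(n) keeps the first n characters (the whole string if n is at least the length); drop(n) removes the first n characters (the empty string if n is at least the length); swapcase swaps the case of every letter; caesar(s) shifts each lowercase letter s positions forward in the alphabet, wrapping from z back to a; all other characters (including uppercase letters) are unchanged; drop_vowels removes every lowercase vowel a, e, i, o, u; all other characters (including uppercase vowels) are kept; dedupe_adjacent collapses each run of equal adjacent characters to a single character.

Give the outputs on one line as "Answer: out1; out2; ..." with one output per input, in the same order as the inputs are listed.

Execution, op by op:
  "pkmatgaunido" -> "ojlzsfztmhcn" -> "ojl" -> "OJL" -> "LJO" -> "LJ"
  "ygqinxb" -> "xfphmwa" -> "xfp" -> "XFP" -> "PFX" -> "PF"
  "kkunccehbpq" -> "jjtmbbdgaop" -> "jjt" -> "JJT" -> "TJJ" -> "TJ"
  "phqyrrqwgg" -> "ogpxqqpvff" -> "ogp" -> "OGP" -> "PGO" -> "PG"
  "uhgwnoyb" -> "tgfvmnxa" -> "tgf" -> "TGF" -> "FGT" -> "FG"
  "xwahbwccytrd" -> "wvzgavbbxsqc" -> "wvz" -> "WVZ" -> "ZVW" -> "ZV"

"LJ"; "PF"; "TJ"; "PG"; "FG"; "ZV"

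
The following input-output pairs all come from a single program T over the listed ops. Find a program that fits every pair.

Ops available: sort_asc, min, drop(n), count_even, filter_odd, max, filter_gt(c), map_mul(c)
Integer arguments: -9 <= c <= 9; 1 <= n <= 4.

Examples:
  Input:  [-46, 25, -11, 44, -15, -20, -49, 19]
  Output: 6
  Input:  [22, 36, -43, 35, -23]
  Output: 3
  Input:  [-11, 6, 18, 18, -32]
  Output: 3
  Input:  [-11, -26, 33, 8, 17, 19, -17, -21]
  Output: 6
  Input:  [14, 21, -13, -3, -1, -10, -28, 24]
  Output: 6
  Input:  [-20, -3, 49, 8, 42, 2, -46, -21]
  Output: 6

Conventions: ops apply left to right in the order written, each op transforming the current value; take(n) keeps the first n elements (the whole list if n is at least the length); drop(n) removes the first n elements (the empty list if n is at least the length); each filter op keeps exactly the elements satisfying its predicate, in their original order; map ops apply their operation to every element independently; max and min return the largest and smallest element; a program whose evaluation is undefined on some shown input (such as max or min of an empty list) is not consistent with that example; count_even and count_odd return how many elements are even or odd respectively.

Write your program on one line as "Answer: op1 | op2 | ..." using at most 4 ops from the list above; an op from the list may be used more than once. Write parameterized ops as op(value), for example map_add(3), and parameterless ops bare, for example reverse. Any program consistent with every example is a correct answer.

map_mul(-4) | drop(2) | count_even

Check, running the answer program on each example:
  [-46, 25, -11, 44, -15, -20, -49, 19] -> [184, -100, 44, -176, 60, 80, 196, -76] -> [44, -176, 60, 80, 196, -76] -> 6
  [22, 36, -43, 35, -23] -> [-88, -144, 172, -140, 92] -> [172, -140, 92] -> 3
  [-11, 6, 18, 18, -32] -> [44, -24, -72, -72, 128] -> [-72, -72, 128] -> 3
  [-11, -26, 33, 8, 17, 19, -17, -21] -> [44, 104, -132, -32, -68, -76, 68, 84] -> [-132, -32, -68, -76, 68, 84] -> 6
  [14, 21, -13, -3, -1, -10, -28, 24] -> [-56, -84, 52, 12, 4, 40, 112, -96] -> [52, 12, 4, 40, 112, -96] -> 6
  [-20, -3, 49, 8, 42, 2, -46, -21] -> [80, 12, -196, -32, -168, -8, 184, 84] -> [-196, -32, -168, -8, 184, 84] -> 6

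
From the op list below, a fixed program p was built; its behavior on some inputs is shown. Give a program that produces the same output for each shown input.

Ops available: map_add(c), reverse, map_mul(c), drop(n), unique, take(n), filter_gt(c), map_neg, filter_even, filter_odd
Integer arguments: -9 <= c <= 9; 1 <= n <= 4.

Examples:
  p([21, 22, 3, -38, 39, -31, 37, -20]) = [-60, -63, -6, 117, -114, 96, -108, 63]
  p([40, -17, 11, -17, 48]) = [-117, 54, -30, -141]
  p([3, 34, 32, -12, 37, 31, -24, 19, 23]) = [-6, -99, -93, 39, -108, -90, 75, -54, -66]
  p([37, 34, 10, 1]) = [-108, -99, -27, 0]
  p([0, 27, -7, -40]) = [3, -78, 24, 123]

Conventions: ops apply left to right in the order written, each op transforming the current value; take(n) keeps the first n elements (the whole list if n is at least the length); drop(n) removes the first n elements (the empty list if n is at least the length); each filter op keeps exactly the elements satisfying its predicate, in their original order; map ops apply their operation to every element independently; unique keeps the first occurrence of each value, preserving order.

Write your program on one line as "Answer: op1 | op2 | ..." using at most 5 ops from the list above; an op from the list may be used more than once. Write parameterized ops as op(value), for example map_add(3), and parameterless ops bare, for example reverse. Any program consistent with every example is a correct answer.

map_neg | map_mul(-3) | map_neg | map_add(3) | unique

Check, running the answer program on each example:
  [21, 22, 3, -38, 39, -31, 37, -20] -> [-21, -22, -3, 38, -39, 31, -37, 20] -> [63, 66, 9, -114, 117, -93, 111, -60] -> [-63, -66, -9, 114, -117, 93, -111, 60] -> [-60, -63, -6, 117, -114, 96, -108, 63] -> [-60, -63, -6, 117, -114, 96, -108, 63]
  [40, -17, 11, -17, 48] -> [-40, 17, -11, 17, -48] -> [120, -51, 33, -51, 144] -> [-120, 51, -33, 51, -144] -> [-117, 54, -30, 54, -141] -> [-117, 54, -30, -141]
  [3, 34, 32, -12, 37, 31, -24, 19, 23] -> [-3, -34, -32, 12, -37, -31, 24, -19, -23] -> [9, 102, 96, -36, 111, 93, -72, 57, 69] -> [-9, -102, -96, 36, -111, -93, 72, -57, -69] -> [-6, -99, -93, 39, -108, -90, 75, -54, -66] -> [-6, -99, -93, 39, -108, -90, 75, -54, -66]
  [37, 34, 10, 1] -> [-37, -34, -10, -1] -> [111, 102, 30, 3] -> [-111, -102, -30, -3] -> [-108, -99, -27, 0] -> [-108, -99, -27, 0]
  [0, 27, -7, -40] -> [0, -27, 7, 40] -> [0, 81, -21, -120] -> [0, -81, 21, 120] -> [3, -78, 24, 123] -> [3, -78, 24, 123]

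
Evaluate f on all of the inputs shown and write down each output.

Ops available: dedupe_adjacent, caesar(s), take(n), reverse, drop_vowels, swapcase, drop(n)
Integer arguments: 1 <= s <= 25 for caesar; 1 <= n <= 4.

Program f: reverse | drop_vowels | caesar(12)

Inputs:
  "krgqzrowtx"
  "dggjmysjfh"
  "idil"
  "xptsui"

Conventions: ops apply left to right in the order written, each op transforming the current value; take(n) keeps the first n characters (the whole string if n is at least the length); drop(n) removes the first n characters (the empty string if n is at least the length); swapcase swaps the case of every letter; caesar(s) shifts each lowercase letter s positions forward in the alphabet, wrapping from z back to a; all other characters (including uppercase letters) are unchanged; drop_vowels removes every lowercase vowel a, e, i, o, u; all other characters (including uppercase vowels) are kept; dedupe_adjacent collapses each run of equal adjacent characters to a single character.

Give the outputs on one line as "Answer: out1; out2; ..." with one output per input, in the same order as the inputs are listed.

Execution, op by op:
  "krgqzrowtx" -> "xtworzqgrk" -> "xtwrzqgrk" -> "jfidlcsdw"
  "dggjmysjfh" -> "hfjsymjggd" -> "hfjsymjggd" -> "trvekyvssp"
  "idil" -> "lidi" -> "ld" -> "xp"
  "xptsui" -> "iustpx" -> "stpx" -> "efbj"

"jfidlcsdw"; "trvekyvssp"; "xp"; "efbj"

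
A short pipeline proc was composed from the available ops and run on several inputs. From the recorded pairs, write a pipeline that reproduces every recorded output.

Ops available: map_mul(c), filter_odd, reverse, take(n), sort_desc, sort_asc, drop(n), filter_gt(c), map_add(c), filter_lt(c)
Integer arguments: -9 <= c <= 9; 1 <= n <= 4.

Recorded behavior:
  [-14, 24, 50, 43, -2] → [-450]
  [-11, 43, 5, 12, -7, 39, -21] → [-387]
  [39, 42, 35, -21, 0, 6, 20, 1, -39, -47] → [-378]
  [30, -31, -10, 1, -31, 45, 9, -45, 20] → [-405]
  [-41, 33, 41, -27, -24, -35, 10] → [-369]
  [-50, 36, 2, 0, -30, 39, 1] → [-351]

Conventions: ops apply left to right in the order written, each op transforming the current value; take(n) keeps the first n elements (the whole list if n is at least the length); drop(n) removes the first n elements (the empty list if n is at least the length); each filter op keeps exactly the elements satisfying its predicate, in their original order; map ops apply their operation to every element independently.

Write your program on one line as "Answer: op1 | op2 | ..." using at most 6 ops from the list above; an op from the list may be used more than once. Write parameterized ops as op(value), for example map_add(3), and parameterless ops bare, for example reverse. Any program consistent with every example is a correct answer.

reverse | sort_asc | sort_desc | map_mul(-9) | take(1)

Check, running the answer program on each example:
  [-14, 24, 50, 43, -2] -> [-2, 43, 50, 24, -14] -> [-14, -2, 24, 43, 50] -> [50, 43, 24, -2, -14] -> [-450, -387, -216, 18, 126] -> [-450]
  [-11, 43, 5, 12, -7, 39, -21] -> [-21, 39, -7, 12, 5, 43, -11] -> [-21, -11, -7, 5, 12, 39, 43] -> [43, 39, 12, 5, -7, -11, -21] -> [-387, -351, -108, -45, 63, 99, 189] -> [-387]
  [39, 42, 35, -21, 0, 6, 20, 1, -39, -47] -> [-47, -39, 1, 20, 6, 0, -21, 35, 42, 39] -> [-47, -39, -21, 0, 1, 6, 20, 35, 39, 42] -> [42, 39, 35, 20, 6, 1, 0, -21, -39, -47] -> [-378, -351, -315, -180, -54, -9, 0, 189, 351, 423] -> [-378]
  [30, -31, -10, 1, -31, 45, 9, -45, 20] -> [20, -45, 9, 45, -31, 1, -10, -31, 30] -> [-45, -31, -31, -10, 1, 9, 20, 30, 45] -> [45, 30, 20, 9, 1, -10, -31, -31, -45] -> [-405, -270, -180, -81, -9, 90, 279, 279, 405] -> [-405]
  [-41, 33, 41, -27, -24, -35, 10] -> [10, -35, -24, -27, 41, 33, -41] -> [-41, -35, -27, -24, 10, 33, 41] -> [41, 33, 10, -24, -27, -35, -41] -> [-369, -297, -90, 216, 243, 315, 369] -> [-369]
  [-50, 36, 2, 0, -30, 39, 1] -> [1, 39, -30, 0, 2, 36, -50] -> [-50, -30, 0, 1, 2, 36, 39] -> [39, 36, 2, 1, 0, -30, -50] -> [-351, -324, -18, -9, 0, 270, 450] -> [-351]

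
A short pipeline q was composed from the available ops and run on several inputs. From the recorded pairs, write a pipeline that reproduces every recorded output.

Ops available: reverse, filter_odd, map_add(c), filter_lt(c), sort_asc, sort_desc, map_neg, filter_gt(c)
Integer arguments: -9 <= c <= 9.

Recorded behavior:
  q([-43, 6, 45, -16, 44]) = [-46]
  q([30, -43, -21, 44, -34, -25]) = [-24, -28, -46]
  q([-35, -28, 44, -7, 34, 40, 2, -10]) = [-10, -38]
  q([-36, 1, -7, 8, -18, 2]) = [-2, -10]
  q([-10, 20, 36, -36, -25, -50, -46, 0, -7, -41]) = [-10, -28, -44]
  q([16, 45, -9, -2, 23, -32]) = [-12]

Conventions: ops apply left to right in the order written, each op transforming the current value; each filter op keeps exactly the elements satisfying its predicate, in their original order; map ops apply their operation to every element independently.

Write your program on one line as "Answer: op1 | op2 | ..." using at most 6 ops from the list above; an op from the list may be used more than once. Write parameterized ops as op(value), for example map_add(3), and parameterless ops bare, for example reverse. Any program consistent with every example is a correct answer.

filter_odd | filter_lt(8) | map_add(-2) | map_add(-1) | sort_asc | reverse

Check, running the answer program on each example:
  [-43, 6, 45, -16, 44] -> [-43, 45] -> [-43] -> [-45] -> [-46] -> [-46] -> [-46]
  [30, -43, -21, 44, -34, -25] -> [-43, -21, -25] -> [-43, -21, -25] -> [-45, -23, -27] -> [-46, -24, -28] -> [-46, -28, -24] -> [-24, -28, -46]
  [-35, -28, 44, -7, 34, 40, 2, -10] -> [-35, -7] -> [-35, -7] -> [-37, -9] -> [-38, -10] -> [-38, -10] -> [-10, -38]
  [-36, 1, -7, 8, -18, 2] -> [1, -7] -> [1, -7] -> [-1, -9] -> [-2, -10] -> [-10, -2] -> [-2, -10]
  [-10, 20, 36, -36, -25, -50, -46, 0, -7, -41] -> [-25, -7, -41] -> [-25, -7, -41] -> [-27, -9, -43] -> [-28, -10, -44] -> [-44, -28, -10] -> [-10, -28, -44]
  [16, 45, -9, -2, 23, -32] -> [45, -9, 23] -> [-9] -> [-11] -> [-12] -> [-12] -> [-12]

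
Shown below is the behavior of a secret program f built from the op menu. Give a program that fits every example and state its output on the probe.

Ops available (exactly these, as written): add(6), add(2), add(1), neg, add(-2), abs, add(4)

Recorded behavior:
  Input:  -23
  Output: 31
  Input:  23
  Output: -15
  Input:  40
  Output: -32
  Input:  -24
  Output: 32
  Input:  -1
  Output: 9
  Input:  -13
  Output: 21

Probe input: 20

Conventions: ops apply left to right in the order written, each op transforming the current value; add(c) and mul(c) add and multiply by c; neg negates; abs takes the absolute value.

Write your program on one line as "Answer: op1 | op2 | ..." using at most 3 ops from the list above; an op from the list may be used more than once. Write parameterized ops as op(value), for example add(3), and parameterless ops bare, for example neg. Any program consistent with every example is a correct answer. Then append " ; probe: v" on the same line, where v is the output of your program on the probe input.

add(-2) | neg | add(6) ; probe: -12

Check, running the answer program on each example:
  -23 -> -25 -> 25 -> 31
  23 -> 21 -> -21 -> -15
  40 -> 38 -> -38 -> -32
  -24 -> -26 -> 26 -> 32
  -1 -> -3 -> 3 -> 9
  -13 -> -15 -> 15 -> 21
  probe: 20 -> 18 -> -18 -> -12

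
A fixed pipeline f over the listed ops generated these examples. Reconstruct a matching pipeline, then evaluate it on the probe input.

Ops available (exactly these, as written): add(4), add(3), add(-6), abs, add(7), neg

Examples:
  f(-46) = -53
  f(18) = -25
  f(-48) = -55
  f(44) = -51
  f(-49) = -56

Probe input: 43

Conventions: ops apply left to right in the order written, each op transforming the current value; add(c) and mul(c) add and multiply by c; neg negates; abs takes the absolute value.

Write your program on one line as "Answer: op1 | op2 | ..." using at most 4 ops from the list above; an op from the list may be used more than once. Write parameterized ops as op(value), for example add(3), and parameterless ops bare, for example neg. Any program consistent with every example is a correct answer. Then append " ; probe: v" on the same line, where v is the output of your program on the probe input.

abs | add(7) | neg ; probe: -50

Check, running the answer program on each example:
  -46 -> 46 -> 53 -> -53
  18 -> 18 -> 25 -> -25
  -48 -> 48 -> 55 -> -55
  44 -> 44 -> 51 -> -51
  -49 -> 49 -> 56 -> -56
  probe: 43 -> 43 -> 50 -> -50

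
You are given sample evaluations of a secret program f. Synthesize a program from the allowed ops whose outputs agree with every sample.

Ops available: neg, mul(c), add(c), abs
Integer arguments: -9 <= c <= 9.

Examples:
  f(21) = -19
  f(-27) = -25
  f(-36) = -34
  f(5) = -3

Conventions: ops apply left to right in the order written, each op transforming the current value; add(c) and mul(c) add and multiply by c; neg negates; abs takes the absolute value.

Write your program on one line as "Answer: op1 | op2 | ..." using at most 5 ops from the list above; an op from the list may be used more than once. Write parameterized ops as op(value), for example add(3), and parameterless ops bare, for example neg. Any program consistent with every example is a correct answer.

abs | add(-6) | neg | add(-4)

Check, running the answer program on each example:
  21 -> 21 -> 15 -> -15 -> -19
  -27 -> 27 -> 21 -> -21 -> -25
  -36 -> 36 -> 30 -> -30 -> -34
  5 -> 5 -> -1 -> 1 -> -3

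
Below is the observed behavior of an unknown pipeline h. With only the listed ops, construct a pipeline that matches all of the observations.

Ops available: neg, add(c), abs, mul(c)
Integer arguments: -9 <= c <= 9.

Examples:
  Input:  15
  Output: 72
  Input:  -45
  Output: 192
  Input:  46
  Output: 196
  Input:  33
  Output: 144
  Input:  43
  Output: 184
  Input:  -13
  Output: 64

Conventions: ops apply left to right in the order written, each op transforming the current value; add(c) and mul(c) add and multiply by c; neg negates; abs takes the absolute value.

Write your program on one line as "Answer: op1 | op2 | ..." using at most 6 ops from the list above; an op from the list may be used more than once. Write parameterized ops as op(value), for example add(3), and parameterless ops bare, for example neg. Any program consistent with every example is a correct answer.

neg | abs | add(9) | add(-6) | mul(4)

Check, running the answer program on each example:
  15 -> -15 -> 15 -> 24 -> 18 -> 72
  -45 -> 45 -> 45 -> 54 -> 48 -> 192
  46 -> -46 -> 46 -> 55 -> 49 -> 196
  33 -> -33 -> 33 -> 42 -> 36 -> 144
  43 -> -43 -> 43 -> 52 -> 46 -> 184
  -13 -> 13 -> 13 -> 22 -> 16 -> 64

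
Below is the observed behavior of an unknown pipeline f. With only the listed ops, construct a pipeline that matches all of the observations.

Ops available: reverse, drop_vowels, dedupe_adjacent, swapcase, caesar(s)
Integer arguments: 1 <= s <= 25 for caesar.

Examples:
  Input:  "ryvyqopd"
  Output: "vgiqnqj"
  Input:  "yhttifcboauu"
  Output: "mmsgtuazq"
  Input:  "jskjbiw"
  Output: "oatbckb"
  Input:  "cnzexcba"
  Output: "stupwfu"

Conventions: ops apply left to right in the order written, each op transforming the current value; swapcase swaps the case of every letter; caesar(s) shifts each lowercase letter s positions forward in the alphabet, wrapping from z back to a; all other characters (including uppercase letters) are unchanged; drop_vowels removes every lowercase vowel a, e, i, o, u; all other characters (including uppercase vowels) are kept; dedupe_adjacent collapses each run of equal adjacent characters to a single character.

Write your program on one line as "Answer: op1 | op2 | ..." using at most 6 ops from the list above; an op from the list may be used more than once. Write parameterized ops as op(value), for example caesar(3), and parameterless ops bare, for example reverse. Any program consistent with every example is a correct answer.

caesar(15) | drop_vowels | caesar(5) | reverse | caesar(24)

Check, running the answer program on each example:
  "ryvyqopd" -> "gnknfdes" -> "gnknfds" -> "lspskix" -> "xikspsl" -> "vgiqnqj"
  "yhttifcboauu" -> "nwiixurqdpjj" -> "nwxrqdpjj" -> "sbcwviuoo" -> "oouivwcbs" -> "mmsgtuazq"
  "jskjbiw" -> "yhzyqxl" -> "yhzyqxl" -> "dmedvcq" -> "qcvdemd" -> "oatbckb"
  "cnzexcba" -> "rcotmrqp" -> "rctmrqp" -> "whyrwvu" -> "uvwryhw" -> "stupwfu"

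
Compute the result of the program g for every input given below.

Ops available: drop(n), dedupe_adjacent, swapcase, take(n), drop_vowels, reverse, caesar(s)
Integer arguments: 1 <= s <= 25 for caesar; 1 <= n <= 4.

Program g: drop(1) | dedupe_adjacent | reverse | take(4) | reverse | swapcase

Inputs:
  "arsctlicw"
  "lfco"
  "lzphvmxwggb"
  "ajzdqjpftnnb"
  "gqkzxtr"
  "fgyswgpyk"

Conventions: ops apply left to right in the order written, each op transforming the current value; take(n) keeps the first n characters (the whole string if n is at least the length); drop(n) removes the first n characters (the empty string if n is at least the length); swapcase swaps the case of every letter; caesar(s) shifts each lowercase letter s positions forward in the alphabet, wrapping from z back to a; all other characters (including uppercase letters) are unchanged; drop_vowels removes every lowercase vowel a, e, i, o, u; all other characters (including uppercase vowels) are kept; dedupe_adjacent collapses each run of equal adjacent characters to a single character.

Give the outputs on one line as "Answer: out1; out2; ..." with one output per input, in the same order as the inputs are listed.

Execution, op by op:
  "arsctlicw" -> "rsctlicw" -> "rsctlicw" -> "wciltcsr" -> "wcil" -> "licw" -> "LICW"
  "lfco" -> "fco" -> "fco" -> "ocf" -> "ocf" -> "fco" -> "FCO"
  "lzphvmxwggb" -> "zphvmxwggb" -> "zphvmxwgb" -> "bgwxmvhpz" -> "bgwx" -> "xwgb" -> "XWGB"
  "ajzdqjpftnnb" -> "jzdqjpftnnb" -> "jzdqjpftnb" -> "bntfpjqdzj" -> "bntf" -> "ftnb" -> "FTNB"
  "gqkzxtr" -> "qkzxtr" -> "qkzxtr" -> "rtxzkq" -> "rtxz" -> "zxtr" -> "ZXTR"
  "fgyswgpyk" -> "gyswgpyk" -> "gyswgpyk" -> "kypgwsyg" -> "kypg" -> "gpyk" -> "GPYK"

"LICW"; "FCO"; "XWGB"; "FTNB"; "ZXTR"; "GPYK"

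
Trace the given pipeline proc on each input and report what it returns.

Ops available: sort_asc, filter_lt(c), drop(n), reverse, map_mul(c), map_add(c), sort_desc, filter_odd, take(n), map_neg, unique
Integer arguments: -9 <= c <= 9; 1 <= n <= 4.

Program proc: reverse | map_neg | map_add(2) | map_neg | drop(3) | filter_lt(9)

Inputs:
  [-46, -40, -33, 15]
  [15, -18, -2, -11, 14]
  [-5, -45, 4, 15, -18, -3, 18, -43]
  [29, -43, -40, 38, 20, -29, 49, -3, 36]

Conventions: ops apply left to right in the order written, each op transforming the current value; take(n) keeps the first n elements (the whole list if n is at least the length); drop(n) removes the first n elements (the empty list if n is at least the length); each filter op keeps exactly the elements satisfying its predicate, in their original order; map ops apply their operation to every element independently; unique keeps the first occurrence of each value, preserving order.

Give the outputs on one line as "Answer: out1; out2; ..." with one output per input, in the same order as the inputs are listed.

Execution, op by op:
  [-46, -40, -33, 15] -> [15, -33, -40, -46] -> [-15, 33, 40, 46] -> [-13, 35, 42, 48] -> [13, -35, -42, -48] -> [-48] -> [-48]
  [15, -18, -2, -11, 14] -> [14, -11, -2, -18, 15] -> [-14, 11, 2, 18, -15] -> [-12, 13, 4, 20, -13] -> [12, -13, -4, -20, 13] -> [-20, 13] -> [-20]
  [-5, -45, 4, 15, -18, -3, 18, -43] -> [-43, 18, -3, -18, 15, 4, -45, -5] -> [43, -18, 3, 18, -15, -4, 45, 5] -> [45, -16, 5, 20, -13, -2, 47, 7] -> [-45, 16, -5, -20, 13, 2, -47, -7] -> [-20, 13, 2, -47, -7] -> [-20, 2, -47, -7]
  [29, -43, -40, 38, 20, -29, 49, -3, 36] -> [36, -3, 49, -29, 20, 38, -40, -43, 29] -> [-36, 3, -49, 29, -20, -38, 40, 43, -29] -> [-34, 5, -47, 31, -18, -36, 42, 45, -27] -> [34, -5, 47, -31, 18, 36, -42, -45, 27] -> [-31, 18, 36, -42, -45, 27] -> [-31, -42, -45]

[-48]; [-20]; [-20, 2, -47, -7]; [-31, -42, -45]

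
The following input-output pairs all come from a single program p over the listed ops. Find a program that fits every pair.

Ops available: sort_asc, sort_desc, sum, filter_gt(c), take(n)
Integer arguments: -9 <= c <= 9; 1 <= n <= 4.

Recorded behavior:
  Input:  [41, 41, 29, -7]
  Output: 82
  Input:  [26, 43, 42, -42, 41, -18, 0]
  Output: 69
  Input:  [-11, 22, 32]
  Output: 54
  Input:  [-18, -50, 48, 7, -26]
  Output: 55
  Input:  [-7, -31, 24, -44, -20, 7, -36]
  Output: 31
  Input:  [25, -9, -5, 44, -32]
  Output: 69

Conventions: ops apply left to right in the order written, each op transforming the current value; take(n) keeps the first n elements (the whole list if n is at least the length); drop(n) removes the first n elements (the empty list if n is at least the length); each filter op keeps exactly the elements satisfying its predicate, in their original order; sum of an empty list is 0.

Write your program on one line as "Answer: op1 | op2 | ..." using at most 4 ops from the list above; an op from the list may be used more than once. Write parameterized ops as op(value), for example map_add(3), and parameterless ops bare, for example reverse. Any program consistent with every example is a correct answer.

filter_gt(-5) | take(2) | sort_asc | sum

Check, running the answer program on each example:
  [41, 41, 29, -7] -> [41, 41, 29] -> [41, 41] -> [41, 41] -> 82
  [26, 43, 42, -42, 41, -18, 0] -> [26, 43, 42, 41, 0] -> [26, 43] -> [26, 43] -> 69
  [-11, 22, 32] -> [22, 32] -> [22, 32] -> [22, 32] -> 54
  [-18, -50, 48, 7, -26] -> [48, 7] -> [48, 7] -> [7, 48] -> 55
  [-7, -31, 24, -44, -20, 7, -36] -> [24, 7] -> [24, 7] -> [7, 24] -> 31
  [25, -9, -5, 44, -32] -> [25, 44] -> [25, 44] -> [25, 44] -> 69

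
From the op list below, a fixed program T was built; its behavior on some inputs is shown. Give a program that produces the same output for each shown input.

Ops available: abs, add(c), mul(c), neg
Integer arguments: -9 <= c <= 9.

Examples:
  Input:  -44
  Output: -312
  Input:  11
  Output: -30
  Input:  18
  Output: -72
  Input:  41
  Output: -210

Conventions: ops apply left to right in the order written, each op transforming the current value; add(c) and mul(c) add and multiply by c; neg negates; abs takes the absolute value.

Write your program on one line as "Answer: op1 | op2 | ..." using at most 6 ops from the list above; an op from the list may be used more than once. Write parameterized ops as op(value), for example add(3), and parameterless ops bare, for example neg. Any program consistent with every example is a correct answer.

add(-7) | neg | mul(-6) | abs | mul(-1) | add(-6)

Check, running the answer program on each example:
  -44 -> -51 -> 51 -> -306 -> 306 -> -306 -> -312
  11 -> 4 -> -4 -> 24 -> 24 -> -24 -> -30
  18 -> 11 -> -11 -> 66 -> 66 -> -66 -> -72
  41 -> 34 -> -34 -> 204 -> 204 -> -204 -> -210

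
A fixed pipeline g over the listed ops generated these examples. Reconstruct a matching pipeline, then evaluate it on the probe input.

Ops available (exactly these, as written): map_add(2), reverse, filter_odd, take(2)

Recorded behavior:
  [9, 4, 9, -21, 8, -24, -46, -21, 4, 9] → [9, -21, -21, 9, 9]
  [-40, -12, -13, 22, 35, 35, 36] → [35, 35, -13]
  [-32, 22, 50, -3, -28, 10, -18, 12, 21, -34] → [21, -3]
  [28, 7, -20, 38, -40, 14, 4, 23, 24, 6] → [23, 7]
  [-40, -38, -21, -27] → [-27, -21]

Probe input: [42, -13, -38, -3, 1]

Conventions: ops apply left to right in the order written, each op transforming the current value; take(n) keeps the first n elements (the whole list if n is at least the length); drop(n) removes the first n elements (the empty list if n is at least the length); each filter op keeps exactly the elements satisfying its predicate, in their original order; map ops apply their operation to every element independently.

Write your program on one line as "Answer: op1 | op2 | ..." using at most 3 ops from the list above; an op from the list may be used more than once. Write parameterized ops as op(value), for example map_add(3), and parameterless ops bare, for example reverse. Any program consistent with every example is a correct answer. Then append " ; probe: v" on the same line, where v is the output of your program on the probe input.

filter_odd | reverse ; probe: [1, -3, -13]

Check, running the answer program on each example:
  [9, 4, 9, -21, 8, -24, -46, -21, 4, 9] -> [9, 9, -21, -21, 9] -> [9, -21, -21, 9, 9]
  [-40, -12, -13, 22, 35, 35, 36] -> [-13, 35, 35] -> [35, 35, -13]
  [-32, 22, 50, -3, -28, 10, -18, 12, 21, -34] -> [-3, 21] -> [21, -3]
  [28, 7, -20, 38, -40, 14, 4, 23, 24, 6] -> [7, 23] -> [23, 7]
  [-40, -38, -21, -27] -> [-21, -27] -> [-27, -21]
  probe: [42, -13, -38, -3, 1] -> [-13, -3, 1] -> [1, -3, -13]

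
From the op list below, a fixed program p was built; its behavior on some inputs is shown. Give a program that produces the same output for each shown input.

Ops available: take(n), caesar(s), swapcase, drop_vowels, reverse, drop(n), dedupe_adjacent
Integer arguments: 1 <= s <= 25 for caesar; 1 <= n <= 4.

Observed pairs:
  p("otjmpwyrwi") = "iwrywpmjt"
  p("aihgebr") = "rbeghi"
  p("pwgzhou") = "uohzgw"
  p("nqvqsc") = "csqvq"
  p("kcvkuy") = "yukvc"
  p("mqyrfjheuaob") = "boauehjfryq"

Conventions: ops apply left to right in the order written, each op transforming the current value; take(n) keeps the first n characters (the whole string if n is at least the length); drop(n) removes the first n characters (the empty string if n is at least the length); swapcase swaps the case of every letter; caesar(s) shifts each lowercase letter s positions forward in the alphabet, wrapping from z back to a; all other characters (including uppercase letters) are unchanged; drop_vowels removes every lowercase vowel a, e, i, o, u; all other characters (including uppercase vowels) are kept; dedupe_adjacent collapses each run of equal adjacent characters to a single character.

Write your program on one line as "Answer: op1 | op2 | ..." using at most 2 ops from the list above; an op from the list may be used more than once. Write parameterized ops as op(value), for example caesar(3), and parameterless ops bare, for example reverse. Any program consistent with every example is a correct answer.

drop(1) | reverse

Check, running the answer program on each example:
  "otjmpwyrwi" -> "tjmpwyrwi" -> "iwrywpmjt"
  "aihgebr" -> "ihgebr" -> "rbeghi"
  "pwgzhou" -> "wgzhou" -> "uohzgw"
  "nqvqsc" -> "qvqsc" -> "csqvq"
  "kcvkuy" -> "cvkuy" -> "yukvc"
  "mqyrfjheuaob" -> "qyrfjheuaob" -> "boauehjfryq"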